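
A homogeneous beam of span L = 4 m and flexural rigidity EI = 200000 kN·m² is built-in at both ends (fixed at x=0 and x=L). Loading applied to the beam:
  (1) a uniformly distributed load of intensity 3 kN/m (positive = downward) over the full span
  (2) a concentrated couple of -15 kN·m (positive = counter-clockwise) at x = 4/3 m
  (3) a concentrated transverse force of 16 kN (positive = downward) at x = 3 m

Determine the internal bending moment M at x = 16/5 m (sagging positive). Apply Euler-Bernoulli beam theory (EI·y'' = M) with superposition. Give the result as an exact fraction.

Load 1 — uniform load w=3 kN/m over full span:
  M_1 = wLx/2 - wL²/12 - wx²/2 = 3·4·(16/5)/2 - 3·4²/12 - 3·(16/5)²/2 = -4/25 kN·m
Load 2 — applied couple M₀=-15 kN·m at a=4/3 m (b=L-a=8/3):
  M_2 = R_Ax - M_A - M₀  [x>a] with R_A=-5, M_A=0 = (-5)·(16/5) - 0 - (-15) = -1 kN·m
Load 3 — point force P=16 kN at a=3 m (b=L-a=1):
  M_3 = Pa²(a+3b)(L-x)/L³ - Pa²b/L²  [x>a] = 16·3²·(3+3·1)·(4-(16/5))/4³ - 16·3²·1/4² = 9/5 kN·m
Superposition: M = Σ M_i = 16/25 kN·m ≈ 0.640000 kN·m

M(16/5) = 16/25 kN·m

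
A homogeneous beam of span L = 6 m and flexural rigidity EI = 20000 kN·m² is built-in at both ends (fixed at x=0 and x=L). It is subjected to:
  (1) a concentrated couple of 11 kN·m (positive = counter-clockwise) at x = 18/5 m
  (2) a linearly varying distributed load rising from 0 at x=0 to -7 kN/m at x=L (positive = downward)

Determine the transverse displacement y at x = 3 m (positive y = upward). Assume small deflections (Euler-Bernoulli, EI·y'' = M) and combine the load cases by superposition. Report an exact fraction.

y(3) = 3141/8000000 m

Load 1 — applied couple M₀=11 kN·m at a=18/5 m (b=L-a=12/5):
  y_1 = (R_Ax³/6 - M_Ax²/2)/EI  [x≤a] with R_A=66/25, M_A=88/25 = ((66/25)·3³/6 - (88/25)·3²/2)/20000 = -99/500000 m
Load 2 — triangular load w₀=-7 kN/m (0→w₀ over full span):
  y_2 = -w₀x²(L-x)²(x+2L)/(120LEI) = -(-7)·3²·(6-3)²·(3+2·6)/(120·6·20000) = 189/320000 m
Superposition: y = Σ y_i = 3141/8000000 m ≈ 0.000393 m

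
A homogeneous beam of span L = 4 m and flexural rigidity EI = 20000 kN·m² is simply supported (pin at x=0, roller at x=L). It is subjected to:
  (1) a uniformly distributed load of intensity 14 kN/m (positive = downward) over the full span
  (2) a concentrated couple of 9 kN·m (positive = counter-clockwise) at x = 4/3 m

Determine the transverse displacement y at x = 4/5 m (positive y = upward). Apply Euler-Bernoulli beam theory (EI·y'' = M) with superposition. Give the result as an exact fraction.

y(4/5) = -1519/1171875 m

Load 1 — uniform load w=14 kN/m over full span:
  y_1 = -wx(L³-2Lx²+x³)/(24EI) = -14·(4/5)·(4³-2·4·(4/5)²+(4/5)³)/(24·20000) = -1624/1171875 m
Load 2 — applied couple M₀=9 kN·m at a=4/3 m (b=L-a=8/3):
  y_2 = (M₀x³/(6L)+C₁x)/EI  [x≤a] with C₁=M₀(3b²-L²)/(6L)=2 = (9·(4/5)³/(6·4)+2·(4/5))/20000 = 7/78125 m
Superposition: y = Σ y_i = -1519/1171875 m ≈ -0.001296 m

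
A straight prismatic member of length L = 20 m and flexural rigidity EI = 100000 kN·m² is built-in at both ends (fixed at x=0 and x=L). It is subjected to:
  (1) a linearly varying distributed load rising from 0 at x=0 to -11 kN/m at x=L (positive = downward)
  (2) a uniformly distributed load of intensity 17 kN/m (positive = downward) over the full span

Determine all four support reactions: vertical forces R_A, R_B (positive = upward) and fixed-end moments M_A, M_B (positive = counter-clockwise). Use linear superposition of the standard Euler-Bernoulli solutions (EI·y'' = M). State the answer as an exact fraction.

Load 1 — triangular load w₀=-11 kN/m (0→w₀ over full span):
  R_A = 3w₀L/20 = 3·(-11)·20/20 = -33 kN
  M_A = w₀L²/30 = (-11)·20²/30 = -440/3 kN·m
  R_B = 7w₀L/20 = 7·(-11)·20/20 = -77 kN
  M_B = -w₀L²/20 = -(-11)·20²/20 = 220 kN·m
Load 2 — uniform load w=17 kN/m over full span:
  R_A = wL/2 = 17·20/2 = 170 kN
  M_A = wL²/12 = 17·20²/12 = 1700/3 kN·m
  R_B = wL/2 = 17·20/2 = 170 kN
  M_B = -wL²/12 = -17·20²/12 = -1700/3 kN·m
Superposition: R_A = 137 kN, M_A = 420 kN·m, R_B = 93 kN, M_B = -1040/3 kN·m

R_A = 137 kN, M_A = 420 kN·m, R_B = 93 kN, M_B = -1040/3 kN·m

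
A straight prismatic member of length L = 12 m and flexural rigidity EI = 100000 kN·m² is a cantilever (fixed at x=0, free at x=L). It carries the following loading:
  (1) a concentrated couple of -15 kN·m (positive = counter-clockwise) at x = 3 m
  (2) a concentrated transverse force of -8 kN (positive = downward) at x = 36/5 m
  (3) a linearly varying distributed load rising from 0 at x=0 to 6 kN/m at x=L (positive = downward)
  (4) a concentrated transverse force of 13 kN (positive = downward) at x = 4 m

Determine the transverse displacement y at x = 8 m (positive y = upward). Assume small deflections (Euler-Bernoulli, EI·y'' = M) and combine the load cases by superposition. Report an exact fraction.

Load 1 — applied couple M₀=-15 kN·m at a=3 m (b=L-a=9):
  y_1 = M₀a(2x-a)/(2EI)  [x>a] = (-15)·3·(2·8-3)/(2·100000) = -117/40000 m
Load 2 — point force P=-8 kN at a=36/5 m (b=L-a=24/5):
  y_2 = -Pa²(3x-a)/(6EI)  [x>a] = -(-8)·(36/5)²·(3·8-(36/5))/(6·100000) = 4536/390625 m
Load 3 — triangular load w₀=6 kN/m (0→w₀ over full span):
  y_3 = (w₀Lx³/12-w₀L²x²/6-w₀x⁵/(120L))/EI = (6·12·8³/12-6·12²·8²/6-6·8⁵/(120·12))/100000 = -2944/46875 m
Load 4 — point force P=13 kN at a=4 m (b=L-a=8):
  y_4 = -Pa²(3x-a)/(6EI)  [x>a] = -13·4²·(3·8-4)/(6·100000) = -13/1875 m
Superposition: y = Σ y_i = -4578863/75000000 m ≈ -0.061052 m

y(8) = -4578863/75000000 m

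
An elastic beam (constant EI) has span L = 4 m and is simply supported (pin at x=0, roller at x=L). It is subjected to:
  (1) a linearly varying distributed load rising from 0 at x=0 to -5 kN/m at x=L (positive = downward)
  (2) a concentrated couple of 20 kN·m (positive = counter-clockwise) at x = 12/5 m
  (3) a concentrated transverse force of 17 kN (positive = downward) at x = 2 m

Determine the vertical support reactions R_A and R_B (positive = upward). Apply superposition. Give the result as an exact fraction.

R_A = 61/6 kN, R_B = -19/6 kN

Load 1 — triangular load w₀=-5 kN/m (0→w₀ over full span):
  R_A = w₀L/6 = (-5)·4/6 = -10/3 kN
  R_B = w₀L/3 = (-5)·4/3 = -20/3 kN
Load 2 — applied couple M₀=20 kN·m at a=12/5 m (b=L-a=8/5):
  R_A = M₀/L = 20/4 = 5 kN
  R_B = -M₀/L = -20/4 = -5 kN
Load 3 — point force P=17 kN at a=2 m (b=L-a=2):
  R_A = Pb/L = 17·2/4 = 17/2 kN
  R_B = Pa/L = 17·2/4 = 17/2 kN
Superposition: R_A = 61/6 kN, R_B = -19/6 kN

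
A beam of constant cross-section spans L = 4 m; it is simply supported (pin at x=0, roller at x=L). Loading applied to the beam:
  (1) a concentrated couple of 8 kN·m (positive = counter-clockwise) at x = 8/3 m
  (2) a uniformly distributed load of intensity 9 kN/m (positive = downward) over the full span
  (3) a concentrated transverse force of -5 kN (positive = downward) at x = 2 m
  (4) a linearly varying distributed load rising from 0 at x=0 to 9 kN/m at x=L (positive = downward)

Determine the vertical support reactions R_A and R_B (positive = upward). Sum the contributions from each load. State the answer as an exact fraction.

Load 1 — applied couple M₀=8 kN·m at a=8/3 m (b=L-a=4/3):
  R_A = M₀/L = 8/4 = 2 kN
  R_B = -M₀/L = -8/4 = -2 kN
Load 2 — uniform load w=9 kN/m over full span:
  R_A = wL/2 = 9·4/2 = 18 kN
  R_B = wL/2 = 9·4/2 = 18 kN
Load 3 — point force P=-5 kN at a=2 m (b=L-a=2):
  R_A = Pb/L = (-5)·2/4 = -5/2 kN
  R_B = Pa/L = (-5)·2/4 = -5/2 kN
Load 4 — triangular load w₀=9 kN/m (0→w₀ over full span):
  R_A = w₀L/6 = 9·4/6 = 6 kN
  R_B = w₀L/3 = 9·4/3 = 12 kN
Superposition: R_A = 47/2 kN, R_B = 51/2 kN

R_A = 47/2 kN, R_B = 51/2 kN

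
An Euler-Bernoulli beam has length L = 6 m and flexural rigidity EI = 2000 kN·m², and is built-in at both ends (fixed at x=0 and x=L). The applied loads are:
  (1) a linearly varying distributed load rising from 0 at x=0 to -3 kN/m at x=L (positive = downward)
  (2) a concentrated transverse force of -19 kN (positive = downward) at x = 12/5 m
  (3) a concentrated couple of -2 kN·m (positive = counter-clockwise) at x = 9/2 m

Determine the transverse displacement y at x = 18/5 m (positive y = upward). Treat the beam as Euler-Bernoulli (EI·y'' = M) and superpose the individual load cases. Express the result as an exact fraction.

Load 1 — triangular load w₀=-3 kN/m (0→w₀ over full span):
  y_1 = -w₀x²(L-x)²(x+2L)/(120LEI) = -(-3)·(18/5)²·(6-(18/5))²·((18/5)+2·6)/(120·6·2000) = 9477/3906250 m
Load 2 — point force P=-19 kN at a=12/5 m (b=L-a=18/5):
  y_2 = -Pa²(L-x)²(3bL-(3b+a)(L-x))/(6L³EI)  [x>a] = -(-19)·(12/5)²·(6-(18/5))²·(3·(18/5)·6-(3·(18/5)+(12/5))·(6-(18/5)))/(6·6³·2000) = 15732/1953125 m
Load 3 — applied couple M₀=-2 kN·m at a=9/2 m (b=L-a=3/2):
  y_3 = (R_Ax³/6 - M_Ax²/2)/EI  [x≤a] with R_A=-3/8, M_A=-5/8 = ((-3/8)·(18/5)³/6 - (-5/8)·(18/5)²/2)/2000 = 567/1000000 m
Superposition: y = Σ y_i = 1380987/125000000 m ≈ 0.011048 m

y(18/5) = 1380987/125000000 m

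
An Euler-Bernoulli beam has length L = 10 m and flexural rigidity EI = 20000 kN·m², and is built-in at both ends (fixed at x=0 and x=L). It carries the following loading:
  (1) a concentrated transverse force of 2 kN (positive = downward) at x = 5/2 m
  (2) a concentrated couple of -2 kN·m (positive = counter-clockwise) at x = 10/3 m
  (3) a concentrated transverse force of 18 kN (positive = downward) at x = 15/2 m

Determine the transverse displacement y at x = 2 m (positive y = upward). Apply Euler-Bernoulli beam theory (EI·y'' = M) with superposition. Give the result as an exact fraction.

y(2) = -1517/1800000 m

Load 1 — point force P=2 kN at a=5/2 m (b=L-a=15/2):
  y_1 = -Pb²x²(3aL-(3a+b)x)/(6L³EI)  [x≤a] = -2·(15/2)²·2²·(3·(5/2)·10-(3·(5/2)+(15/2))·2)/(6·10³·20000) = -27/160000 m
Load 2 — applied couple M₀=-2 kN·m at a=10/3 m (b=L-a=20/3):
  y_2 = (R_Ax³/6 - M_Ax²/2)/EI  [x≤a] with R_A=-4/15, M_A=0 = ((-4/15)·2³/6 - 0·2²/2)/20000 = -1/56250 m
Load 3 — point force P=18 kN at a=15/2 m (b=L-a=5/2):
  y_3 = -Pb²x²(3aL-(3a+b)x)/(6L³EI)  [x≤a] = -18·(5/2)²·2²·(3·(15/2)·10-(3·(15/2)+(5/2))·2)/(6·10³·20000) = -21/32000 m
Superposition: y = Σ y_i = -1517/1800000 m ≈ -0.000843 m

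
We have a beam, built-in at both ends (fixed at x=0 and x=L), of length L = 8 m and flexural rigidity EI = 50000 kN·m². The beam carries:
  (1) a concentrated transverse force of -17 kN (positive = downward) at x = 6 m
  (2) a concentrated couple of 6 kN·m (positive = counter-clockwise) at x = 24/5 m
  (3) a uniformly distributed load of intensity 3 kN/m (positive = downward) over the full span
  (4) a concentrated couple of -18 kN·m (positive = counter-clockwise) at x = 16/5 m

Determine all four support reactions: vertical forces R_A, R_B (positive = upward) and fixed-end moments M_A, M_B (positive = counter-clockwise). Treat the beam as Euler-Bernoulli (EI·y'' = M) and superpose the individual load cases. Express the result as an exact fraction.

Load 1 — point force P=-17 kN at a=6 m (b=L-a=2):
  R_A = Pb²(3a+b)/L³ = (-17)·2²·(3·6+2)/8³ = -85/32 kN
  M_A = Pab²/L² = (-17)·6·2²/8² = -51/8 kN·m
  R_B = Pa²(a+3b)/L³ = (-17)·6²·(6+3·2)/8³ = -459/32 kN
  M_B = -Pa²b/L² = -(-17)·6²·2/8² = 153/8 kN·m
Load 2 — applied couple M₀=6 kN·m at a=24/5 m (b=L-a=16/5):
  R_A = 6M₀ab/L³ = 6·6·(24/5)·(16/5)/8³ = 27/25 kN
  M_A = M₀b(2a-b)/L² = 6·(16/5)·(2·(24/5)-(16/5))/8² = 48/25 kN·m
  R_B = -6M₀ab/L³ = -6·6·(24/5)·(16/5)/8³ = -27/25 kN
  M_B = M₀a(2b-a)/L² = 6·(24/5)·(2·(16/5)-(24/5))/8² = 18/25 kN·m
Load 3 — uniform load w=3 kN/m over full span:
  R_A = wL/2 = 3·8/2 = 12 kN
  M_A = wL²/12 = 3·8²/12 = 16 kN·m
  R_B = wL/2 = 3·8/2 = 12 kN
  M_B = -wL²/12 = -3·8²/12 = -16 kN·m
Load 4 — applied couple M₀=-18 kN·m at a=16/5 m (b=L-a=24/5):
  R_A = 6M₀ab/L³ = 6·(-18)·(16/5)·(24/5)/8³ = -81/25 kN
  M_A = M₀b(2a-b)/L² = (-18)·(24/5)·(2·(16/5)-(24/5))/8² = -54/25 kN·m
  R_B = -6M₀ab/L³ = -6·(-18)·(16/5)·(24/5)/8³ = 81/25 kN
  M_B = M₀a(2b-a)/L² = (-18)·(16/5)·(2·(24/5)-(16/5))/8² = -144/25 kN·m
Superposition: R_A = 5747/800 kN, M_A = 1877/200 kN·m, R_B = -147/800 kN, M_B = -383/200 kN·m

R_A = 5747/800 kN, M_A = 1877/200 kN·m, R_B = -147/800 kN, M_B = -383/200 kN·m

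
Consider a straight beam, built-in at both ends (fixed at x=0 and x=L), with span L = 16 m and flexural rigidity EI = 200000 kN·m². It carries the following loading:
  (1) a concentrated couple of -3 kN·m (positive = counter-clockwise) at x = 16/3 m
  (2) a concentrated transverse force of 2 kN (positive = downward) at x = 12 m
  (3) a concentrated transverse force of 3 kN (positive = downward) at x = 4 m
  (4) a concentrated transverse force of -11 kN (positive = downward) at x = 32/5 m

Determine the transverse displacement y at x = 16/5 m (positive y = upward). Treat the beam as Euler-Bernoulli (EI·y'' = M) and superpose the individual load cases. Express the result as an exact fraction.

y(16/5) = 91931/292968750 m

Load 1 — applied couple M₀=-3 kN·m at a=16/3 m (b=L-a=32/3):
  y_1 = (R_Ax³/6 - M_Ax²/2)/EI  [x≤a] with R_A=-1/4, M_A=0 = ((-1/4)·(16/5)³/6 - 0·(16/5)²/2)/200000 = -8/1171875 m
Load 2 — point force P=2 kN at a=12 m (b=L-a=4):
  y_2 = -Pb²x²(3aL-(3a+b)x)/(6L³EI)  [x≤a] = -2·4²·(16/5)²·(3·12·16-(3·12+4)·(16/5))/(6·16³·200000) = -7/234375 m
Load 3 — point force P=3 kN at a=4 m (b=L-a=12):
  y_3 = -Pb²x²(3aL-(3a+b)x)/(6L³EI)  [x≤a] = -3·12²·(16/5)²·(3·4·16-(3·4+12)·(16/5))/(6·16³·200000) = -81/781250 m
Load 4 — point force P=-11 kN at a=32/5 m (b=L-a=48/5):
  y_4 = -Pb²x²(3aL-(3a+b)x)/(6L³EI)  [x≤a] = -(-11)·(48/5)²·(16/5)²·(3·(32/5)·16-(3·(32/5)+(48/5))·(16/5))/(6·16³·200000) = 22176/48828125 m
Superposition: y = Σ y_i = 91931/292968750 m ≈ 0.000314 m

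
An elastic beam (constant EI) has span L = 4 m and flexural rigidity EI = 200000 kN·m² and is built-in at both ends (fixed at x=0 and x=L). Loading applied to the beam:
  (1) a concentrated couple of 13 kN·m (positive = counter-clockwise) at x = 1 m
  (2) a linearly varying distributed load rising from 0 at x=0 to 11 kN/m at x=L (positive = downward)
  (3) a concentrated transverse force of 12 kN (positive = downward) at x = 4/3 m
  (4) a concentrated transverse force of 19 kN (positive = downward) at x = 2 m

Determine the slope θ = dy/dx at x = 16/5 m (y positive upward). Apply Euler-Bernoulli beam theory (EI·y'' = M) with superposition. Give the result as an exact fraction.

θ(16/5) = 20623/562500000 rad

Load 1 — applied couple M₀=13 kN·m at a=1 m (b=L-a=3):
  θ_1 = (R_Ax²/2 - M_Ax - M₀(x-a))/EI  [x>a] with R_A=117/32, M_A=-39/16 = ((117/32)·(16/5)²/2 - (-39/16)·(16/5) - 13·((16/5)-1))/200000 = -13/1250000 rad
Load 2 — triangular load w₀=11 kN/m (0→w₀ over full span):
  θ_2 = -w₀(2x(L-x)(L-2x)(x+2L)+x²(L-x)²)/(120LEI) = -11·(2·(16/5)·(4-(16/5))·(4-2·(16/5))·((16/5)+2·4)+(16/5)²·(4-(16/5))²)/(120·4·200000) = 88/5859375 rad
Load 3 — point force P=12 kN at a=4/3 m (b=L-a=8/3):
  θ_3 = Pa²(L-x)(2bL-(3b+a)(L-x))/(2L³EI)  [x>a] = 12·(4/3)²·(4-(16/5))·(2·(8/3)·4-(3·(8/3)+(4/3))·(4-(16/5)))/(2·4³·200000) = 13/1406250 rad
Load 4 — point force P=19 kN at a=2 m (b=L-a=2):
  θ_4 = Pa²(L-x)(2bL-(3b+a)(L-x))/(2L³EI)  [x>a] = 19·2²·(4-(16/5))·(2·2·4-(3·2+2)·(4-(16/5)))/(2·4³·200000) = 57/2500000 rad
Superposition: θ = Σ θ_i = 20623/562500000 rad ≈ 0.000037 rad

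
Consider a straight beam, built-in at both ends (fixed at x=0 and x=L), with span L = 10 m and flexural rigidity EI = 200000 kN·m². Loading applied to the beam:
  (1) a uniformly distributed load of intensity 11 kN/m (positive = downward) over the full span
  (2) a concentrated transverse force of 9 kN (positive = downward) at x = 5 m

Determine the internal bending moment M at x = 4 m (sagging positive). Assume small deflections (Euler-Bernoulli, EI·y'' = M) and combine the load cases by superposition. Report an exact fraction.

Load 1 — uniform load w=11 kN/m over full span:
  M_1 = wLx/2 - wL²/12 - wx²/2 = 11·10·4/2 - 11·10²/12 - 11·4²/2 = 121/3 kN·m
Load 2 — point force P=9 kN at a=5 m (b=L-a=5):
  M_2 = Pb²(3a+b)x/L³ - Pab²/L²  [x≤a] = 9·5²·(3·5+5)·4/10³ - 9·5·5²/10² = 27/4 kN·m
Superposition: M = Σ M_i = 565/12 kN·m ≈ 47.083333 kN·m

M(4) = 565/12 kN·m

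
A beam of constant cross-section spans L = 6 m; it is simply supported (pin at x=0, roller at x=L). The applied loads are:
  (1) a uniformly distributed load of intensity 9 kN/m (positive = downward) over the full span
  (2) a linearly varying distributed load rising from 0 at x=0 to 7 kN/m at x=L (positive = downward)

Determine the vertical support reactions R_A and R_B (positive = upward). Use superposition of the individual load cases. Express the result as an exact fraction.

Load 1 — uniform load w=9 kN/m over full span:
  R_A = wL/2 = 9·6/2 = 27 kN
  R_B = wL/2 = 9·6/2 = 27 kN
Load 2 — triangular load w₀=7 kN/m (0→w₀ over full span):
  R_A = w₀L/6 = 7·6/6 = 7 kN
  R_B = w₀L/3 = 7·6/3 = 14 kN
Superposition: R_A = 34 kN, R_B = 41 kN

R_A = 34 kN, R_B = 41 kN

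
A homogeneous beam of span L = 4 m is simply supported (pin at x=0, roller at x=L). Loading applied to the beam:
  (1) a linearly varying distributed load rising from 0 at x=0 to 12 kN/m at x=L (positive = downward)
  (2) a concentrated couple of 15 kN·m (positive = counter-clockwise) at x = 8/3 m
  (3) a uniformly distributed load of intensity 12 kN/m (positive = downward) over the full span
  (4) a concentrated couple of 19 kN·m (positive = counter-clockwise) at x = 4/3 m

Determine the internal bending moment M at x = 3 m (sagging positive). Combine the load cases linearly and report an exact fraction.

Load 1 — triangular load w₀=12 kN/m (0→w₀ over full span):
  M_1 = w₀Lx/6 - w₀x³/(6L) = 12·4·3/6 - 12·3³/(6·4) = 21/2 kN·m
Load 2 — applied couple M₀=15 kN·m at a=8/3 m (b=L-a=4/3):
  M_2 = M₀x/L - M₀  [x>a] = 15·3/4 - 15 = -15/4 kN·m
Load 3 — uniform load w=12 kN/m over full span:
  M_3 = wx(L-x)/2 = 12·3·(4-3)/2 = 18 kN·m
Load 4 — applied couple M₀=19 kN·m at a=4/3 m (b=L-a=8/3):
  M_4 = M₀x/L - M₀  [x>a] = 19·3/4 - 19 = -19/4 kN·m
Superposition: M = Σ M_i = 20 kN·m ≈ 20.000000 kN·m

M(3) = 20 kN·m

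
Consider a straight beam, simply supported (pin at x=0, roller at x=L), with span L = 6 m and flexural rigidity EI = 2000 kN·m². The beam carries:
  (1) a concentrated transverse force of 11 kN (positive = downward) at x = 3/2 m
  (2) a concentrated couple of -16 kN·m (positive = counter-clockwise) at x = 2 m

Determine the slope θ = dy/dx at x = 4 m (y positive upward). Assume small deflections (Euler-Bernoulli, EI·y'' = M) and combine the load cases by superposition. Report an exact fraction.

Load 1 — point force P=11 kN at a=3/2 m (b=L-a=9/2):
  θ_1 = -Pa(2L²-6Lx+3x²+a²)/(6LEI)  [x>a] = -11·(3/2)·(2·6²-6·6·4+3·4²+(3/2)²)/(6·6·2000) = 319/64000 rad
Load 2 — applied couple M₀=-16 kN·m at a=2 m (b=L-a=4):
  θ_2 = (M₀x²/(2L)-M₀(x-a)+C₁)/EI  [x>a] with C₁=M₀(3b²-L²)/(6L)=-16/3 = ((-16)·4²/(2·6)-(-16)·(4-2)+(-16/3))/2000 = 1/375 rad
Superposition: θ = Σ θ_i = 1469/192000 rad ≈ 0.007651 rad

θ(4) = 1469/192000 rad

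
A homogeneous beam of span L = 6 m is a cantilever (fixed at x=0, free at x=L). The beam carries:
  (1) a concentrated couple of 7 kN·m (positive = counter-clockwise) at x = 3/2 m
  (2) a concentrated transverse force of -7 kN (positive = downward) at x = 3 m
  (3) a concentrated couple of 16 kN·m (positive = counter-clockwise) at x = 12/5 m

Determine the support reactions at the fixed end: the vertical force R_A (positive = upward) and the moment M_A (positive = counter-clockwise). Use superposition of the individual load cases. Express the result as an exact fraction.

R_A = -7 kN, M_A = -44 kN·m

Load 1 — applied couple M₀=7 kN·m at a=3/2 m (b=L-a=9/2):
  R_A = 0 kN
  M_A = -M₀ = -7 kN·m
Load 2 — point force P=-7 kN at a=3 m (b=L-a=3):
  R_A = P = (-7) = -7 kN
  M_A = Pa = (-7)·3 = -21 kN·m
Load 3 — applied couple M₀=16 kN·m at a=12/5 m (b=L-a=18/5):
  R_A = 0 kN
  M_A = -M₀ = -16 kN·m
Superposition: R_A = -7 kN, M_A = -44 kN·m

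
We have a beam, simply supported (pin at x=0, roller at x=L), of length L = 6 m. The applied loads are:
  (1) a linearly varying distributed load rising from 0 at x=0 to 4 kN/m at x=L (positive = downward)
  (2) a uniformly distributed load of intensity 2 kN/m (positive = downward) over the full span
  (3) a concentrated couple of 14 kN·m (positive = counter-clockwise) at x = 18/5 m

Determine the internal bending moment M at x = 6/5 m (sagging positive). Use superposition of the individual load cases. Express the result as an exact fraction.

M(6/5) = 1646/125 kN·m

Load 1 — triangular load w₀=4 kN/m (0→w₀ over full span):
  M_1 = w₀Lx/6 - w₀x³/(6L) = 4·6·(6/5)/6 - 4·(6/5)³/(6·6) = 576/125 kN·m
Load 2 — uniform load w=2 kN/m over full span:
  M_2 = wx(L-x)/2 = 2·(6/5)·(6-(6/5))/2 = 144/25 kN·m
Load 3 — applied couple M₀=14 kN·m at a=18/5 m (b=L-a=12/5):
  M_3 = M₀x/L  [x≤a] = 14·(6/5)/6 = 14/5 kN·m
Superposition: M = Σ M_i = 1646/125 kN·m ≈ 13.168000 kN·m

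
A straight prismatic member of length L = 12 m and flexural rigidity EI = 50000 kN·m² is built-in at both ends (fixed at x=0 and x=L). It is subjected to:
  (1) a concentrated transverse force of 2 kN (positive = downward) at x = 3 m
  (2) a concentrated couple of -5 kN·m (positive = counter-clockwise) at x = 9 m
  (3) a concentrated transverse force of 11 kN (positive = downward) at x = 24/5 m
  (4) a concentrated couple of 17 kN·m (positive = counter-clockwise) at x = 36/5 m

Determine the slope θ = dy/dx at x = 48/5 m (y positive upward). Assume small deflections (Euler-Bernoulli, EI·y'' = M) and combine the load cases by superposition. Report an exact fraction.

θ(48/5) = 57627/156250000 rad

Load 1 — point force P=2 kN at a=3 m (b=L-a=9):
  θ_1 = Pa²(L-x)(2bL-(3b+a)(L-x))/(2L³EI)  [x>a] = 2·3²·(12-(48/5))·(2·9·12-(3·9+3)·(12-(48/5)))/(2·12³·50000) = 9/250000 rad
Load 2 — applied couple M₀=-5 kN·m at a=9 m (b=L-a=3):
  θ_2 = (R_Ax²/2 - M_Ax - M₀(x-a))/EI  [x>a] with R_A=-15/32, M_A=-25/16 = ((-15/32)·(48/5)²/2 - (-25/16)·(48/5) - (-5)·((48/5)-9))/50000 = -9/125000 rad
Load 3 — point force P=11 kN at a=24/5 m (b=L-a=36/5):
  θ_3 = Pa²(L-x)(2bL-(3b+a)(L-x))/(2L³EI)  [x>a] = 11·(24/5)²·(12-(48/5))·(2·(36/5)·12-(3·(36/5)+(24/5))·(12-(48/5)))/(2·12³·50000) = 3762/9765625 rad
Load 4 — applied couple M₀=17 kN·m at a=36/5 m (b=L-a=24/5):
  θ_4 = (R_Ax²/2 - M_Ax - M₀(x-a))/EI  [x>a] with R_A=51/25, M_A=136/25 = ((51/25)·(48/5)²/2 - (136/25)·(48/5) - 17·((48/5)-(36/5)))/50000 = 153/7812500 rad
Superposition: θ = Σ θ_i = 57627/156250000 rad ≈ 0.000369 rad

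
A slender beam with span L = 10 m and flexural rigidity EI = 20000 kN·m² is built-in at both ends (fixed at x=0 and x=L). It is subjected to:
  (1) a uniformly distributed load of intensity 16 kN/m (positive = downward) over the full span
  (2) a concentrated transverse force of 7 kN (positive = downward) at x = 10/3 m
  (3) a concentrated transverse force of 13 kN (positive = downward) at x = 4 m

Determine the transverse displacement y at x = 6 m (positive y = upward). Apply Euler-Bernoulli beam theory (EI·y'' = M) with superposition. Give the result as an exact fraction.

y(6) = -144646/6328125 m

Load 1 — uniform load w=16 kN/m over full span:
  y_1 = -wx²(L-x)²/(24EI) = -16·6²·(10-6)²/(24·20000) = -12/625 m
Load 2 — point force P=7 kN at a=10/3 m (b=L-a=20/3):
  y_2 = -Pa²(L-x)²(3bL-(3b+a)(L-x))/(6L³EI)  [x>a] = -7·(10/3)²·(10-6)²·(3·(20/3)·10-(3·(20/3)+(10/3))·(10-6))/(6·10³·20000) = -56/50625 m
Load 3 — point force P=13 kN at a=4 m (b=L-a=6):
  y_3 = -Pa²(L-x)²(3bL-(3b+a)(L-x))/(6L³EI)  [x>a] = -13·4²·(10-6)²·(3·6·10-(3·6+4)·(10-6))/(6·10³·20000) = -598/234375 m
Superposition: y = Σ y_i = -144646/6328125 m ≈ -0.022858 m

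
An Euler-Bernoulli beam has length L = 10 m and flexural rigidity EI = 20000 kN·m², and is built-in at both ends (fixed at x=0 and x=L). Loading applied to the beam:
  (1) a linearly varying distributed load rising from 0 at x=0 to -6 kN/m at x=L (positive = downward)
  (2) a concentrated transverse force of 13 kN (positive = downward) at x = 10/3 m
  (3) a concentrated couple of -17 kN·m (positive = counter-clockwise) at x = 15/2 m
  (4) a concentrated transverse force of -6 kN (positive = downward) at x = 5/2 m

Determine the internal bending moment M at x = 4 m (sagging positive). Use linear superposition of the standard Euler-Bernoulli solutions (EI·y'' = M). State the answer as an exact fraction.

Load 1 — triangular load w₀=-6 kN/m (0→w₀ over full span):
  M_1 = 3w₀Lx/20 - w₀L²/30 - w₀x³/(6L) = 3·(-6)·10·4/20 - (-6)·10²/30 - (-6)·4³/(6·10) = -48/5 kN·m
Load 2 — point force P=13 kN at a=10/3 m (b=L-a=20/3):
  M_2 = Pa²(a+3b)(L-x)/L³ - Pa²b/L²  [x>a] = 13·(10/3)²·((10/3)+3·(20/3))·(10-4)/10³ - 13·(10/3)²·(20/3)/10² = 286/27 kN·m
Load 3 — applied couple M₀=-17 kN·m at a=15/2 m (b=L-a=5/2):
  M_3 = R_Ax - M_A  [x≤a] with R_A=-153/80, M_A=-85/16 = (-153/80)·4 - (-85/16) = -187/80 kN·m
Load 4 — point force P=-6 kN at a=5/2 m (b=L-a=15/2):
  M_4 = Pa²(a+3b)(L-x)/L³ - Pa²b/L²  [x>a] = (-6)·(5/2)²·((5/2)+3·(15/2))·(10-4)/10³ - (-6)·(5/2)²·(15/2)/10² = -45/16 kN·m
Superposition: M = Σ M_i = -449/108 kN·m ≈ -4.157407 kN·m

M(4) = -449/108 kN·m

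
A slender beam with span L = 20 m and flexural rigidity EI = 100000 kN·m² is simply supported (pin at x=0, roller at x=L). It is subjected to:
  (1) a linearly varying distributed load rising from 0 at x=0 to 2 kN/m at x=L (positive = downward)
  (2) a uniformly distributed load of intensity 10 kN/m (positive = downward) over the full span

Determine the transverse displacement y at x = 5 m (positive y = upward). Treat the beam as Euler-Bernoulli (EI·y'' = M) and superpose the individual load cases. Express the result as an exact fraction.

y(5) = -1249/7680 m

Load 1 — triangular load w₀=2 kN/m (0→w₀ over full span):
  y_1 = -w₀x(7L⁴-10L²x²+3x⁴)/(360LEI) = -2·5·(7·20⁴-10·20²·5²+3·5⁴)/(360·20·100000) = -109/7680 m
Load 2 — uniform load w=10 kN/m over full span:
  y_2 = -wx(L³-2Lx²+x³)/(24EI) = -10·5·(20³-2·20·5²+5³)/(24·100000) = -19/128 m
Superposition: y = Σ y_i = -1249/7680 m ≈ -0.162630 m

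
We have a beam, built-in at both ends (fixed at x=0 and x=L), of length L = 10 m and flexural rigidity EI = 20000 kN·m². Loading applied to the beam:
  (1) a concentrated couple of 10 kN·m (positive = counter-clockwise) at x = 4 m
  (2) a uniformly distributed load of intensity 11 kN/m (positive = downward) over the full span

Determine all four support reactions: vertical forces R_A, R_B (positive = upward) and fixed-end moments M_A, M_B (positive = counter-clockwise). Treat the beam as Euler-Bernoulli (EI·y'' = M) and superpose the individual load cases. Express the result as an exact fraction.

Load 1 — applied couple M₀=10 kN·m at a=4 m (b=L-a=6):
  R_A = 6M₀ab/L³ = 6·10·4·6/10³ = 36/25 kN
  M_A = M₀b(2a-b)/L² = 10·6·(2·4-6)/10² = 6/5 kN·m
  R_B = -6M₀ab/L³ = -6·10·4·6/10³ = -36/25 kN
  M_B = M₀a(2b-a)/L² = 10·4·(2·6-4)/10² = 16/5 kN·m
Load 2 — uniform load w=11 kN/m over full span:
  R_A = wL/2 = 11·10/2 = 55 kN
  M_A = wL²/12 = 11·10²/12 = 275/3 kN·m
  R_B = wL/2 = 11·10/2 = 55 kN
  M_B = -wL²/12 = -11·10²/12 = -275/3 kN·m
Superposition: R_A = 1411/25 kN, M_A = 1393/15 kN·m, R_B = 1339/25 kN, M_B = -1327/15 kN·m

R_A = 1411/25 kN, M_A = 1393/15 kN·m, R_B = 1339/25 kN, M_B = -1327/15 kN·m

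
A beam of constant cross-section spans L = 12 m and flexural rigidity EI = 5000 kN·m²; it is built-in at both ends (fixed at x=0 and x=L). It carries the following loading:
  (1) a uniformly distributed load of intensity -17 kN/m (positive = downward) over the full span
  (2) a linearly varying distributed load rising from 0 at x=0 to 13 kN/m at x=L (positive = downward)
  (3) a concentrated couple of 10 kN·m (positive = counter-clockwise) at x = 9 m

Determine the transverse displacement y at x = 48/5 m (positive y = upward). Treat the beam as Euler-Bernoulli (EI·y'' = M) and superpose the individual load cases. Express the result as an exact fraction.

Load 1 — uniform load w=-17 kN/m over full span:
  y_1 = -wx²(L-x)²/(24EI) = -(-17)·(48/5)²·(12-(48/5))²/(24·5000) = 29376/390625 m
Load 2 — triangular load w₀=13 kN/m (0→w₀ over full span):
  y_2 = -w₀x²(L-x)²(x+2L)/(120LEI) = -13·(48/5)²·(12-(48/5))²·((48/5)+2·12)/(120·12·5000) = -314496/9765625 m
Load 3 — applied couple M₀=10 kN·m at a=9 m (b=L-a=3):
  y_3 = (R_Ax³/6 - M_Ax²/2 - M₀(x-a)²/2)/EI  [x>a] with R_A=15/16, M_A=25/8 = ((15/16)·(48/5)³/6 - (25/8)·(48/5)²/2 - 10·((48/5)-9)²/2)/5000 = -189/125000 m
Superposition: y = Σ y_i = 3241107/78125000 m ≈ 0.041486 m

y(48/5) = 3241107/78125000 m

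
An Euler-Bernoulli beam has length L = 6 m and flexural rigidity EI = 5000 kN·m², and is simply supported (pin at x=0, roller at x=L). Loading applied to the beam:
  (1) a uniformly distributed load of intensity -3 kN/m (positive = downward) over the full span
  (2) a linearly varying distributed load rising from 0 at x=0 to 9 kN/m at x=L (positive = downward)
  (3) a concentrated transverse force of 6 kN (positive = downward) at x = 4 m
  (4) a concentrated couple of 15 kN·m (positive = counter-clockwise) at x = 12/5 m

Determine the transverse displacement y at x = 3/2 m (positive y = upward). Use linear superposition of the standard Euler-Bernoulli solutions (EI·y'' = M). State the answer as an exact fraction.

Load 1 — uniform load w=-3 kN/m over full span:
  y_1 = -wx(L³-2Lx²+x³)/(24EI) = -(-3)·(3/2)·(6³-2·6·(3/2)²+(3/2)³)/(24·5000) = 4617/640000 m
Load 2 — triangular load w₀=9 kN/m (0→w₀ over full span):
  y_2 = -w₀x(7L⁴-10L²x²+3x⁴)/(360LEI) = -9·(3/2)·(7·6⁴-10·6²·(3/2)²+3·(3/2)⁴)/(360·6·5000) = -26487/2560000 m
Load 3 — point force P=6 kN at a=4 m (b=L-a=2):
  y_3 = -Pbx(L²-b²-x²)/(6LEI)  [x≤a] = -6·2·(3/2)·(6²-2²-(3/2)²)/(6·6·5000) = -119/40000 m
Load 4 — applied couple M₀=15 kN·m at a=12/5 m (b=L-a=18/5):
  y_4 = (M₀x³/(6L)+C₁x)/EI  [x≤a] with C₁=M₀(3b²-L²)/(6L)=6/5 = (15·(3/2)³/(6·6)+(6/5)·(3/2))/5000 = 513/800000 m
Superposition: y = Σ y_i = -69967/12800000 m ≈ -0.005466 m

y(3/2) = -69967/12800000 m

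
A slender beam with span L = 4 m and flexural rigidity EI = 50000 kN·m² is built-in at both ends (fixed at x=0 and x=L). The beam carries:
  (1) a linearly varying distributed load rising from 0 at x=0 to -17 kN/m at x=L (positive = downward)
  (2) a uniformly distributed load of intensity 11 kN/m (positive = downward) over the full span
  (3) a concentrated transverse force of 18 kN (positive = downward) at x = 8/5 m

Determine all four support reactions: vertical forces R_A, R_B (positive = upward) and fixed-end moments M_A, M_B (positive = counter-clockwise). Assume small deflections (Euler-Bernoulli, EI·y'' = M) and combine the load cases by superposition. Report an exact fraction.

R_A = 2933/125 kN, M_A = 1996/125 kN·m, R_B = 567/125 kN, M_B = -2992/375 kN·m

Load 1 — triangular load w₀=-17 kN/m (0→w₀ over full span):
  R_A = 3w₀L/20 = 3·(-17)·4/20 = -51/5 kN
  M_A = w₀L²/30 = (-17)·4²/30 = -136/15 kN·m
  R_B = 7w₀L/20 = 7·(-17)·4/20 = -119/5 kN
  M_B = -w₀L²/20 = -(-17)·4²/20 = 68/5 kN·m
Load 2 — uniform load w=11 kN/m over full span:
  R_A = wL/2 = 11·4/2 = 22 kN
  M_A = wL²/12 = 11·4²/12 = 44/3 kN·m
  R_B = wL/2 = 11·4/2 = 22 kN
  M_B = -wL²/12 = -11·4²/12 = -44/3 kN·m
Load 3 — point force P=18 kN at a=8/5 m (b=L-a=12/5):
  R_A = Pb²(3a+b)/L³ = 18·(12/5)²·(3·(8/5)+(12/5))/4³ = 1458/125 kN
  M_A = Pab²/L² = 18·(8/5)·(12/5)²/4² = 1296/125 kN·m
  R_B = Pa²(a+3b)/L³ = 18·(8/5)²·((8/5)+3·(12/5))/4³ = 792/125 kN
  M_B = -Pa²b/L² = -18·(8/5)²·(12/5)/4² = -864/125 kN·m
Superposition: R_A = 2933/125 kN, M_A = 1996/125 kN·m, R_B = 567/125 kN, M_B = -2992/375 kN·m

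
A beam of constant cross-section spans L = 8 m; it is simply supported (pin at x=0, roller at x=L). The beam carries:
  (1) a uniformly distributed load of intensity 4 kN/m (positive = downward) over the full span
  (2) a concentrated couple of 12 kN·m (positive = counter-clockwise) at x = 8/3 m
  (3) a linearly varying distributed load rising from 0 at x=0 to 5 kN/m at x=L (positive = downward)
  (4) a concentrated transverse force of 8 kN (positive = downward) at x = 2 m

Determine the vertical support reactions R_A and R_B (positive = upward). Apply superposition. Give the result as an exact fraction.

R_A = 181/6 kN, R_B = 179/6 kN

Load 1 — uniform load w=4 kN/m over full span:
  R_A = wL/2 = 4·8/2 = 16 kN
  R_B = wL/2 = 4·8/2 = 16 kN
Load 2 — applied couple M₀=12 kN·m at a=8/3 m (b=L-a=16/3):
  R_A = M₀/L = 12/8 = 3/2 kN
  R_B = -M₀/L = -12/8 = -3/2 kN
Load 3 — triangular load w₀=5 kN/m (0→w₀ over full span):
  R_A = w₀L/6 = 5·8/6 = 20/3 kN
  R_B = w₀L/3 = 5·8/3 = 40/3 kN
Load 4 — point force P=8 kN at a=2 m (b=L-a=6):
  R_A = Pb/L = 8·6/8 = 6 kN
  R_B = Pa/L = 8·2/8 = 2 kN
Superposition: R_A = 181/6 kN, R_B = 179/6 kN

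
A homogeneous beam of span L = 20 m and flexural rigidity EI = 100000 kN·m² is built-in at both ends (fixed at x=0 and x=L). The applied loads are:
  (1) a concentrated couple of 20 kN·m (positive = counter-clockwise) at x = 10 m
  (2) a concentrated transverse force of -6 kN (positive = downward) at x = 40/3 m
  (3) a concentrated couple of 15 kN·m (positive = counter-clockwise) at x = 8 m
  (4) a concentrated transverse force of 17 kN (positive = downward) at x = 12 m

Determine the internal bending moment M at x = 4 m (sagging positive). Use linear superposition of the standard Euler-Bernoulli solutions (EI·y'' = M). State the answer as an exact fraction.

M(4) = -944/375 kN·m

Load 1 — applied couple M₀=20 kN·m at a=10 m (b=L-a=10):
  M_1 = R_Ax - M_A  [x≤a] with R_A=3/2, M_A=5 = (3/2)·4 - 5 = 1 kN·m
Load 2 — point force P=-6 kN at a=40/3 m (b=L-a=20/3):
  M_2 = Pb²(3a+b)x/L³ - Pab²/L²  [x≤a] = (-6)·(20/3)²·(3·(40/3)+(20/3))·4/20³ - (-6)·(40/3)·(20/3)²/20² = 8/3 kN·m
Load 3 — applied couple M₀=15 kN·m at a=8 m (b=L-a=12):
  M_3 = R_Ax - M_A  [x≤a] with R_A=27/25, M_A=9/5 = (27/25)·4 - (9/5) = 63/25 kN·m
Load 4 — point force P=17 kN at a=12 m (b=L-a=8):
  M_4 = Pb²(3a+b)x/L³ - Pab²/L²  [x≤a] = 17·8²·(3·12+8)·4/20³ - 17·12·8²/20² = -1088/125 kN·m
Superposition: M = Σ M_i = -944/375 kN·m ≈ -2.517333 kN·m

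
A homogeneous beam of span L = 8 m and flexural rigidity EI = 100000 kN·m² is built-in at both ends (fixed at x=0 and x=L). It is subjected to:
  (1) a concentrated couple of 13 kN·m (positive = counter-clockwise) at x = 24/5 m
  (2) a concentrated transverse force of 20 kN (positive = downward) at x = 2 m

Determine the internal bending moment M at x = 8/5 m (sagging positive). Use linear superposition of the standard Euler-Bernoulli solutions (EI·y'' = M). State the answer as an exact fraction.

M(8/5) = 1021/250 kN·m

Load 1 — applied couple M₀=13 kN·m at a=24/5 m (b=L-a=16/5):
  M_1 = R_Ax - M_A  [x≤a] with R_A=117/50, M_A=104/25 = (117/50)·(8/5) - (104/25) = -52/125 kN·m
Load 2 — point force P=20 kN at a=2 m (b=L-a=6):
  M_2 = Pb²(3a+b)x/L³ - Pab²/L²  [x≤a] = 20·6²·(3·2+6)·(8/5)/8³ - 20·2·6²/8² = 9/2 kN·m
Superposition: M = Σ M_i = 1021/250 kN·m ≈ 4.084000 kN·m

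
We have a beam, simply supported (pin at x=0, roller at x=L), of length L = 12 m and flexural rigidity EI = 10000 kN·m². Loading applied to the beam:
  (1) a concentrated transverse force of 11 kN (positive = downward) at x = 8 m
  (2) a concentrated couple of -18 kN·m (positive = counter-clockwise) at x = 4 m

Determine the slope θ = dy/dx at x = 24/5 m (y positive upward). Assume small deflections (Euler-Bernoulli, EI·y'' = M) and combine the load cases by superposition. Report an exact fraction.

θ(24/5) = -2861/562500 rad

Load 1 — point force P=11 kN at a=8 m (b=L-a=4):
  θ_1 = -Pb(L²-b²-3x²)/(6LEI)  [x≤a] = -11·4·(12²-4²-3·(24/5)²)/(6·12·10000) = -506/140625 rad
Load 2 — applied couple M₀=-18 kN·m at a=4 m (b=L-a=8):
  θ_2 = (M₀x²/(2L)-M₀(x-a)+C₁)/EI  [x>a] with C₁=M₀(3b²-L²)/(6L)=-12 = ((-18)·(24/5)²/(2·12)-(-18)·((24/5)-4)+(-12))/10000 = -93/62500 rad
Superposition: θ = Σ θ_i = -2861/562500 rad ≈ -0.005086 rad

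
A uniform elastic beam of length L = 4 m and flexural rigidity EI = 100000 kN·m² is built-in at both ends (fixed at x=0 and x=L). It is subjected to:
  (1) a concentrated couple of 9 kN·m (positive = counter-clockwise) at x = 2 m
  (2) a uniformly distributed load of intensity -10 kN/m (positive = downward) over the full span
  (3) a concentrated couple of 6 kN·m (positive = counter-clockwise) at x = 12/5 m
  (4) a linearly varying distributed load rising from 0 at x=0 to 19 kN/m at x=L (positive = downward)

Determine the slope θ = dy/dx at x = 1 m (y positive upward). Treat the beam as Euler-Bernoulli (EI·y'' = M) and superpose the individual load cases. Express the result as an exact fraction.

Load 1 — applied couple M₀=9 kN·m at a=2 m (b=L-a=2):
  θ_1 = (R_Ax²/2 - M_Ax)/EI  [x≤a] with R_A=27/8, M_A=9/4 = ((27/8)·1²/2 - (9/4)·1)/100000 = -9/1600000 rad
Load 2 — uniform load w=-10 kN/m over full span:
  θ_2 = -wx(L-x)(L-2x)/(12EI) = -(-10)·1·(4-1)·(4-2·1)/(12·100000) = 1/20000 rad
Load 3 — applied couple M₀=6 kN·m at a=12/5 m (b=L-a=8/5):
  θ_3 = (R_Ax²/2 - M_Ax)/EI  [x≤a] with R_A=54/25, M_A=48/25 = ((54/25)·1²/2 - (48/25)·1)/100000 = -21/2500000 rad
Load 4 — triangular load w₀=19 kN/m (0→w₀ over full span):
  θ_4 = -w₀(2x(L-x)(L-2x)(x+2L)+x²(L-x)²)/(120LEI) = -19·(2·1·(4-1)·(4-2·1)·(1+2·4)+1²·(4-1)²)/(120·4·100000) = -741/16000000 rad
Superposition: θ = Σ θ_i = -827/80000000 rad ≈ -0.000010 rad

θ(1) = -827/80000000 rad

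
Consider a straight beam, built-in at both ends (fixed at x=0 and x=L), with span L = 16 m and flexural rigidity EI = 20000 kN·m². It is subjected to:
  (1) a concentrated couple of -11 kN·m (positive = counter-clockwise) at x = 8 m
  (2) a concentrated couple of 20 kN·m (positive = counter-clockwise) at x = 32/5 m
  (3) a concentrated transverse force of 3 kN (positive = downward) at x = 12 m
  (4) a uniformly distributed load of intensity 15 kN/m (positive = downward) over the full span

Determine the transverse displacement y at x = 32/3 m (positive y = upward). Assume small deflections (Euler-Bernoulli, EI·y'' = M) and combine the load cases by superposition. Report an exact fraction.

y(32/3) = -25609/253125 m

Load 1 — applied couple M₀=-11 kN·m at a=8 m (b=L-a=8):
  y_1 = (R_Ax³/6 - M_Ax²/2 - M₀(x-a)²/2)/EI  [x>a] with R_A=-33/32, M_A=-11/4 = ((-33/32)·(32/3)³/6 - (-11/4)·(32/3)²/2 - (-11)·((32/3)-8)²/2)/20000 = -11/16875 m
Load 2 — applied couple M₀=20 kN·m at a=32/5 m (b=L-a=48/5):
  y_2 = (R_Ax³/6 - M_Ax²/2 - M₀(x-a)²/2)/EI  [x>a] with R_A=9/5, M_A=12/5 = ((9/5)·(32/3)³/6 - (12/5)·(32/3)²/2 - 20·((32/3)-(32/5))²/2)/20000 = 64/28125 m
Load 3 — point force P=3 kN at a=12 m (b=L-a=4):
  y_3 = -Pb²x²(3aL-(3a+b)x)/(6L³EI)  [x≤a] = -3·4²·(32/3)²·(3·12·16-(3·12+4)·(32/3))/(6·16³·20000) = -28/16875 m
Load 4 — uniform load w=15 kN/m over full span:
  y_4 = -wx²(L-x)²/(24EI) = -15·(32/3)²·(16-(32/3))²/(24·20000) = -1024/10125 m
Superposition: y = Σ y_i = -25609/253125 m ≈ -0.101171 m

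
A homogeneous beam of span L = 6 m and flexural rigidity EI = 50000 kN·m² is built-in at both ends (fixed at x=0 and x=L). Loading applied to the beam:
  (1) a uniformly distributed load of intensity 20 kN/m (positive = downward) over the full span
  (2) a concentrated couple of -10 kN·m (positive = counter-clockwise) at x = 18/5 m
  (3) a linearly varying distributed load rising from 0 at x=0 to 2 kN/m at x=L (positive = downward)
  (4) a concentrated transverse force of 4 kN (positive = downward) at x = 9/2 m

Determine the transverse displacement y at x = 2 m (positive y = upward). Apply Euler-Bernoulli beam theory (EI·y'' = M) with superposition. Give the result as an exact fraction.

y(2) = -9727/9000000 m

Load 1 — uniform load w=20 kN/m over full span:
  y_1 = -wx²(L-x)²/(24EI) = -20·2²·(6-2)²/(24·50000) = -2/1875 m
Load 2 — applied couple M₀=-10 kN·m at a=18/5 m (b=L-a=12/5):
  y_2 = (R_Ax³/6 - M_Ax²/2)/EI  [x≤a] with R_A=-12/5, M_A=-16/5 = ((-12/5)·2³/6 - (-16/5)·2²/2)/50000 = 1/15625 m
Load 3 — triangular load w₀=2 kN/m (0→w₀ over full span):
  y_3 = -w₀x²(L-x)²(x+2L)/(120LEI) = -2·2²·(6-2)²·(2+2·6)/(120·6·50000) = -7/140625 m
Load 4 — point force P=4 kN at a=9/2 m (b=L-a=3/2):
  y_4 = -Pb²x²(3aL-(3a+b)x)/(6L³EI)  [x≤a] = -4·(3/2)²·2²·(3·(9/2)·6-(3·(9/2)+(3/2))·2)/(6·6³·50000) = -17/600000 m
Superposition: y = Σ y_i = -9727/9000000 m ≈ -0.001081 m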